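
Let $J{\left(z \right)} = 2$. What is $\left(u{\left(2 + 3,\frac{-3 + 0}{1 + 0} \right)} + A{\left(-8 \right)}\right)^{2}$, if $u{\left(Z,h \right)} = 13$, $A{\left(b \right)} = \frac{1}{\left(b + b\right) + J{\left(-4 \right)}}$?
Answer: $\frac{32761}{196} \approx 167.15$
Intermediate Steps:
$A{\left(b \right)} = \frac{1}{2 + 2 b}$ ($A{\left(b \right)} = \frac{1}{\left(b + b\right) + 2} = \frac{1}{2 b + 2} = \frac{1}{2 + 2 b}$)
$\left(u{\left(2 + 3,\frac{-3 + 0}{1 + 0} \right)} + A{\left(-8 \right)}\right)^{2} = \left(13 + \frac{1}{2 \left(1 - 8\right)}\right)^{2} = \left(13 + \frac{1}{2 \left(-7\right)}\right)^{2} = \left(13 + \frac{1}{2} \left(- \frac{1}{7}\right)\right)^{2} = \left(13 - \frac{1}{14}\right)^{2} = \left(\frac{181}{14}\right)^{2} = \frac{32761}{196}$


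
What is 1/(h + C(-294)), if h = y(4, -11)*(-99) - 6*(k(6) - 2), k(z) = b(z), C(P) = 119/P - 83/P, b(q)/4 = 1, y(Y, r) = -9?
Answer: 49/43065 ≈ 0.0011378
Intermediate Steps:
b(q) = 4 (b(q) = 4*1 = 4)
C(P) = 36/P
k(z) = 4
h = 879 (h = -9*(-99) - 6*(4 - 2) = 891 - 6*2 = 891 - 12 = 879)
1/(h + C(-294)) = 1/(879 + 36/(-294)) = 1/(879 + 36*(-1/294)) = 1/(879 - 6/49) = 1/(43065/49) = 49/43065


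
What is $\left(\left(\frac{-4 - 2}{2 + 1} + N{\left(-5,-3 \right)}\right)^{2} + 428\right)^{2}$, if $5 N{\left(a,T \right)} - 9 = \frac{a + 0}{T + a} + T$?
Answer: $\frac{469950009841}{2560000} \approx 1.8357 \cdot 10^{5}$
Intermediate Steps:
$N{\left(a,T \right)} = \frac{9}{5} + \frac{T}{5} + \frac{a}{5 \left(T + a\right)}$ ($N{\left(a,T \right)} = \frac{9}{5} + \frac{\frac{a + 0}{T + a} + T}{5} = \frac{9}{5} + \frac{\frac{a}{T + a} + T}{5} = \frac{9}{5} + \frac{T + \frac{a}{T + a}}{5} = \frac{9}{5} + \left(\frac{T}{5} + \frac{a}{5 \left(T + a\right)}\right) = \frac{9}{5} + \frac{T}{5} + \frac{a}{5 \left(T + a\right)}$)
$\left(\left(\frac{-4 - 2}{2 + 1} + N{\left(-5,-3 \right)}\right)^{2} + 428\right)^{2} = \left(\left(\frac{-4 - 2}{2 + 1} + \frac{\left(-3\right)^{2} + 9 \left(-3\right) + 10 \left(-5\right) - -15}{5 \left(-3 - 5\right)}\right)^{2} + 428\right)^{2} = \left(\left(- \frac{6}{3} + \frac{9 - 27 - 50 + 15}{5 \left(-8\right)}\right)^{2} + 428\right)^{2} = \left(\left(\left(-6\right) \frac{1}{3} + \frac{1}{5} \left(- \frac{1}{8}\right) \left(-53\right)\right)^{2} + 428\right)^{2} = \left(\left(-2 + \frac{53}{40}\right)^{2} + 428\right)^{2} = \left(\left(- \frac{27}{40}\right)^{2} + 428\right)^{2} = \left(\frac{729}{1600} + 428\right)^{2} = \left(\frac{685529}{1600}\right)^{2} = \frac{469950009841}{2560000}$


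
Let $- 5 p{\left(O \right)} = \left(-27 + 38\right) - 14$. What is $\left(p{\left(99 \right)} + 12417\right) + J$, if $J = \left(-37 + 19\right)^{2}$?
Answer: $\frac{63708}{5} \approx 12742.0$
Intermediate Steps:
$p{\left(O \right)} = \frac{3}{5}$ ($p{\left(O \right)} = - \frac{\left(-27 + 38\right) - 14}{5} = - \frac{11 - 14}{5} = \left(- \frac{1}{5}\right) \left(-3\right) = \frac{3}{5}$)
$J = 324$ ($J = \left(-18\right)^{2} = 324$)
$\left(p{\left(99 \right)} + 12417\right) + J = \left(\frac{3}{5} + 12417\right) + 324 = \frac{62088}{5} + 324 = \frac{63708}{5}$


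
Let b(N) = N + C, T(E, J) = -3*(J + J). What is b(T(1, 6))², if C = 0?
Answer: 1296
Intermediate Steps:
T(E, J) = -6*J
b(N) = N (b(N) = N + 0 = N)
b(T(1, 6))² = (-6*6)² = (-36)² = 1296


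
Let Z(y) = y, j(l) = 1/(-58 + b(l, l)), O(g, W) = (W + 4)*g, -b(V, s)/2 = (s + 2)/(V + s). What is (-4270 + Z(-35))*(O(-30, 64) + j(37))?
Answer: 3837853257/437 ≈ 8.7823e+6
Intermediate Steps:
b(V, s) = -2*(2 + s)/(V + s) (b(V, s) = -2*(s + 2)/(V + s) = -2*(2 + s)/(V + s))
O(g, W) = g*(4 + W) (O(g, W) = (4 + W)*g = g*(4 + W))
j(l) = 1/(-58 + (-2 - l)/l) (j(l) = 1/(-58 + 2*(-2 - l)/(l + l)) = 1/(-58 + 2*(-2 - l)/((2*l))) = 1/(-58 + 2*(1/(2*l))*(-2 - l)) = 1/(-58 + (-2 - l)/l))
(-4270 + Z(-35))*(O(-30, 64) + j(37)) = (-4270 - 35)*(-30*(4 + 64) - 1*37/(2 + 59*37)) = -4305*(-30*68 - 1*37/(2 + 2183)) = -4305*(-2040 - 1*37/2185) = -4305*(-2040 - 1*37*1/2185) = -4305*(-2040 - 37/2185) = -4305*(-4457437/2185) = 3837853257/437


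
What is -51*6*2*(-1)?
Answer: 612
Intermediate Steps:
-51*6*2*(-1) = -612*(-1) = -51*(-12) = 612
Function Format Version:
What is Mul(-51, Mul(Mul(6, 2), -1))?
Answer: 612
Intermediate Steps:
Mul(-51, Mul(Mul(6, 2), -1)) = Mul(-51, Mul(12, -1)) = Mul(-51, -12) = 612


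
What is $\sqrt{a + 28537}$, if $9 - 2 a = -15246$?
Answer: $\frac{\sqrt{144658}}{2} \approx 190.17$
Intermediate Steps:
$a = \frac{15255}{2}$ ($a = \frac{9}{2} - -7623 = \frac{9}{2} + 7623 = \frac{15255}{2} \approx 7627.5$)
$\sqrt{a + 28537} = \sqrt{\frac{15255}{2} + 28537} = \sqrt{\frac{72329}{2}} = \frac{\sqrt{144658}}{2}$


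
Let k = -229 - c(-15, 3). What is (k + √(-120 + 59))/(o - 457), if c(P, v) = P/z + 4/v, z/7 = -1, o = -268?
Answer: 4882/15225 - I*√61/725 ≈ 0.32066 - 0.010773*I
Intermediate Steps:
z = -7 (z = 7*(-1) = -7)
c(P, v) = 4/v - P/7 (c(P, v) = P/(-7) + 4/v = P*(-⅐) + 4/v = -P/7 + 4/v = 4/v - P/7)
k = -4882/21 (k = -229 - (4/3 - ⅐*(-15)) = -229 - (4*(⅓) + 15/7) = -229 - (4/3 + 15/7) = -229 - 1*73/21 = -229 - 73/21 = -4882/21 ≈ -232.48)
(k + √(-120 + 59))/(o - 457) = (-4882/21 + √(-120 + 59))/(-268 - 457) = (-4882/21 + √(-61))/(-725) = (-4882/21 + I*√61)*(-1/725) = 4882/15225 - I*√61/725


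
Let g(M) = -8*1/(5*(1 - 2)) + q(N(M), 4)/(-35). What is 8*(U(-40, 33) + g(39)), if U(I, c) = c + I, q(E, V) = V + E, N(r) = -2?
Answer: -1528/35 ≈ -43.657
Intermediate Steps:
q(E, V) = E + V
U(I, c) = I + c
g(M) = 54/35 (g(M) = -8*1/(5*(1 - 2)) + (-2 + 4)/(-35) = -8/(5*(-1)) + 2*(-1/35) = -8/(-5) - 2/35 = -8*(-⅕) - 2/35 = 8/5 - 2/35 = 54/35)
8*(U(-40, 33) + g(39)) = 8*((-40 + 33) + 54/35) = 8*(-7 + 54/35) = 8*(-191/35) = -1528/35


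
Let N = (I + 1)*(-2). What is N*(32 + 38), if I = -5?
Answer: 560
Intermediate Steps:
N = 8 (N = (-5 + 1)*(-2) = -4*(-2) = 8)
N*(32 + 38) = 8*(32 + 38) = 8*70 = 560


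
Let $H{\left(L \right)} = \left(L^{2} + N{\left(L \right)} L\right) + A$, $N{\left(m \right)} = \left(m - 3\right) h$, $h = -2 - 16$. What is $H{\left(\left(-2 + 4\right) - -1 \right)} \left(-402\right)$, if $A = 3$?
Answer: $-4824$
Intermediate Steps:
$h = -18$ ($h = -2 - 16 = -18$)
$N{\left(m \right)} = 54 - 18 m$ ($N{\left(m \right)} = \left(m - 3\right) \left(-18\right) = \left(-3 + m\right) \left(-18\right) = 54 - 18 m$)
$H{\left(L \right)} = 3 + L^{2} + L \left(54 - 18 L\right)$ ($H{\left(L \right)} = \left(L^{2} + \left(54 - 18 L\right) L\right) + 3 = \left(L^{2} + L \left(54 - 18 L\right)\right) + 3 = 3 + L^{2} + L \left(54 - 18 L\right)$)
$H{\left(\left(-2 + 4\right) - -1 \right)} \left(-402\right) = \left(3 - 17 \left(\left(-2 + 4\right) - -1\right)^{2} + 54 \left(\left(-2 + 4\right) - -1\right)\right) \left(-402\right) = \left(3 - 17 \left(2 + 1\right)^{2} + 54 \left(2 + 1\right)\right) \left(-402\right) = \left(3 - 17 \cdot 3^{2} + 54 \cdot 3\right) \left(-402\right) = \left(3 - 153 + 162\right) \left(-402\right) = 12 \left(-402\right) = -4824$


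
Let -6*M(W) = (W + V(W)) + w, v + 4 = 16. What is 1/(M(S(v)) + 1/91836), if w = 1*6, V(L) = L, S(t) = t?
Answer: -91836/459179 ≈ -0.20000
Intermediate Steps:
v = 12 (v = -4 + 16 = 12)
w = 6
M(W) = -1 - W/3 (M(W) = -((W + W) + 6)/6 = -(2*W + 6)/6 = -(6 + 2*W)/6 = -1 - W/3)
1/(M(S(v)) + 1/91836) = 1/((-1 - ⅓*12) + 1/91836) = 1/((-1 - 4) + 1/91836) = 1/(-5 + 1/91836) = 1/(-459179/91836) = -91836/459179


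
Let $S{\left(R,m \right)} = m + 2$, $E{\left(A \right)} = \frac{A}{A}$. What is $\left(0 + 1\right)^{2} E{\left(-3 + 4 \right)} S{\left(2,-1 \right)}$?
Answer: $1$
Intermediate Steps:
$E{\left(A \right)} = 1$
$S{\left(R,m \right)} = 2 + m$
$\left(0 + 1\right)^{2} E{\left(-3 + 4 \right)} S{\left(2,-1 \right)} = \left(0 + 1\right)^{2} \cdot 1 \left(2 - 1\right) = 1^{2} \cdot 1 \cdot 1 = 1 \cdot 1 \cdot 1 = 1 \cdot 1 = 1$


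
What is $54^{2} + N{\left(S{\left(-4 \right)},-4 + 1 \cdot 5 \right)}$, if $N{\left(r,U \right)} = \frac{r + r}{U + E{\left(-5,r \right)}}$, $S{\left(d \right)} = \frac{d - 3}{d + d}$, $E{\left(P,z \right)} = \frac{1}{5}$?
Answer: $\frac{70019}{24} \approx 2917.5$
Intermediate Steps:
$E{\left(P,z \right)} = \frac{1}{5}$
$S{\left(d \right)} = \frac{-3 + d}{2 d}$
$N{\left(r,U \right)} = \frac{2 r}{\frac{1}{5} + U}$ ($N{\left(r,U \right)} = \frac{r + r}{U + \frac{1}{5}} = \frac{2 r}{\frac{1}{5} + U}$)
$54^{2} + N{\left(S{\left(-4 \right)},-4 + 1 \cdot 5 \right)} = 54^{2} + \frac{10 \frac{-3 - 4}{2 \left(-4\right)}}{1 + 5 \left(-4 + 1 \cdot 5\right)} = 2916 + \frac{10 \cdot \frac{1}{2} \left(- \frac{1}{4}\right) \left(-7\right)}{1 + 5 \left(-4 + 5\right)} = 2916 + 10 \cdot \frac{7}{8} \frac{1}{1 + 5 \cdot 1} = 2916 + 10 \cdot \frac{7}{8} \frac{1}{1 + 5} = 2916 + 10 \cdot \frac{7}{8} \cdot \frac{1}{6} = 2916 + \frac{35}{24} = \frac{70019}{24}$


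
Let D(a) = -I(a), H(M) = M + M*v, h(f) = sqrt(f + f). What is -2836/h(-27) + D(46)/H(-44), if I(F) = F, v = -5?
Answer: -23/88 + 1418*I*sqrt(6)/9 ≈ -0.26136 + 385.93*I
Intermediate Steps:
h(f) = sqrt(2)*sqrt(f) (h(f) = sqrt(2*f) = sqrt(2)*sqrt(f))
H(M) = -4*M (H(M) = M + M*(-5) = M - 5*M = -4*M)
D(a) = -a
-2836/h(-27) + D(46)/H(-44) = -2836*(-I*sqrt(6)/18) + (-1*46)/((-4*(-44))) = -2836*(-I*sqrt(6)/18) - 46/176 = -2836*(-I*sqrt(6)/18) - 46*1/176 = -(-1418)*I*sqrt(6)/9 - 23/88 = 1418*I*sqrt(6)/9 - 23/88 = -23/88 + 1418*I*sqrt(6)/9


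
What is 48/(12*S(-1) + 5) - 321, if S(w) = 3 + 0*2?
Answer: -13113/41 ≈ -319.83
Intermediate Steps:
S(w) = 3 (S(w) = 3 + 0 = 3)
48/(12*S(-1) + 5) - 321 = 48/(12*3 + 5) - 321 = 48/(36 + 5) - 321 = 48/41 - 321 = -13113/41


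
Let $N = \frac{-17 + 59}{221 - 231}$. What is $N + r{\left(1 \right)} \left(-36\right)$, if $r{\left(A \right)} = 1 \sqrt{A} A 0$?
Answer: $- \frac{21}{5} \approx -4.2$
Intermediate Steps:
$N = - \frac{21}{5}$ ($N = \frac{42}{-10} = 42 \left(- \frac{1}{10}\right) = - \frac{21}{5} \approx -4.2$)
$r{\left(A \right)} = 0$ ($r{\left(A \right)} = \sqrt{A} A 0 = A^{\frac{3}{2}} \cdot 0 = 0$)
$N + r{\left(1 \right)} \left(-36\right) = - \frac{21}{5} + 0 \left(-36\right) = - \frac{21}{5} + 0 = - \frac{21}{5}$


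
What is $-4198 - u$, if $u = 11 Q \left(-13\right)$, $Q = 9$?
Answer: $-2911$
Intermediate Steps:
$u = -1287$ ($u = 11 \cdot 9 \left(-13\right) = 99 \left(-13\right) = -1287$)
$-4198 - u = -4198 - -1287 = -4198 + 1287 = -2911$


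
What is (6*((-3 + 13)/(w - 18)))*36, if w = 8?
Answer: -216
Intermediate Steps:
(6*((-3 + 13)/(w - 18)))*36 = (6*((-3 + 13)/(8 - 18)))*36 = (6*(10/(-10)))*36 = (6*(10*(-⅒)))*36 = (6*(-1))*36 = -6*36 = -216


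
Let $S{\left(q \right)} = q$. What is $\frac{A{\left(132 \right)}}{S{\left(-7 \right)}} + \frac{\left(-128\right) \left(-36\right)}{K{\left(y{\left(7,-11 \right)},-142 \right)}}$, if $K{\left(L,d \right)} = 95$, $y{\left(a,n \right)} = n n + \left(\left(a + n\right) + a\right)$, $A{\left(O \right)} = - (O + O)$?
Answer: $\frac{57336}{665} \approx 86.219$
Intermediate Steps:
$A{\left(O \right)} = - 2 O$
$y{\left(a,n \right)} = n + n^{2} + 2 a$ ($y{\left(a,n \right)} = n^{2} + \left(n + 2 a\right) = n + n^{2} + 2 a$)
$\frac{A{\left(132 \right)}}{S{\left(-7 \right)}} + \frac{\left(-128\right) \left(-36\right)}{K{\left(y{\left(7,-11 \right)},-142 \right)}} = \frac{\left(-2\right) 132}{-7} + \frac{\left(-128\right) \left(-36\right)}{95} = \left(-264\right) \left(- \frac{1}{7}\right) + 4608 \cdot \frac{1}{95} = \frac{264}{7} + \frac{4608}{95} = \frac{57336}{665}$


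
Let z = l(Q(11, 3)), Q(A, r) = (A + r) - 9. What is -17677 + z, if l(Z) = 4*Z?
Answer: -17657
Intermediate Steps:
Q(A, r) = -9 + A + r
z = 20 (z = 4*(-9 + 11 + 3) = 4*5 = 20)
-17677 + z = -17677 + 20 = -17657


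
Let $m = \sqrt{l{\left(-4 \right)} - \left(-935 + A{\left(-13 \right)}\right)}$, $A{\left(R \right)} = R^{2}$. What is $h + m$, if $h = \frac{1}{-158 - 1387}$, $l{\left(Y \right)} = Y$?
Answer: $- \frac{1}{1545} + \sqrt{762} \approx 27.604$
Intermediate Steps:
$h = - \frac{1}{1545}$ ($h = \frac{1}{-1545} = - \frac{1}{1545} \approx -0.00064725$)
$m = \sqrt{762}$ ($m = \sqrt{-4 + \left(935 - \left(-13\right)^{2}\right)} = \sqrt{-4 + \left(935 - 169\right)} = \sqrt{-4 + 766} = \sqrt{762} \approx 27.604$)
$h + m = - \frac{1}{1545} + \sqrt{762}$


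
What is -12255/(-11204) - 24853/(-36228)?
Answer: 45151697/25368657 ≈ 1.7798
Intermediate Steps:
-12255/(-11204) - 24853/(-36228) = -12255*(-1/11204) - 24853*(-1/36228) = 12255/11204 + 24853/36228 = 45151697/25368657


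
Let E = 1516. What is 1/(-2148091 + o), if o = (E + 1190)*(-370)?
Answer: -1/3149311 ≈ -3.1753e-7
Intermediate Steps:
o = -1001220 (o = (1516 + 1190)*(-370) = 2706*(-370) = -1001220)
1/(-2148091 + o) = 1/(-2148091 - 1001220) = 1/(-3149311) = -1/3149311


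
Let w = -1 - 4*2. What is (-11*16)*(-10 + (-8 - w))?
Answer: 1584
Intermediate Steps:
w = -9 (w = -1 - 8 = -9)
(-11*16)*(-10 + (-8 - w)) = (-11*16)*(-10 + (-8 - 1*(-9))) = -176*(-10 + (-8 + 9)) = -176*(-10 + 1) = -176*(-9) = 1584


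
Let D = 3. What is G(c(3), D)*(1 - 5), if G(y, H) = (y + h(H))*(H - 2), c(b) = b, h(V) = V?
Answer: -24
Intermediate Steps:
G(y, H) = (-2 + H)*(H + y) (G(y, H) = (y + H)*(H - 2) = (H + y)*(-2 + H) = (-2 + H)*(H + y))
G(c(3), D)*(1 - 5) = (3**2 - 2*3 - 2*3 + 3*3)*(1 - 5) = (9 - 6 - 6 + 9)*(-4) = 6*(-4) = -24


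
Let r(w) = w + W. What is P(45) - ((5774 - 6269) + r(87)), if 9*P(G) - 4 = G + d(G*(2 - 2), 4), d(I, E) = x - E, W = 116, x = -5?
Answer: 2668/9 ≈ 296.44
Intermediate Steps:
d(I, E) = -5 - E
r(w) = 116 + w (r(w) = w + 116 = 116 + w)
P(G) = -5/9 + G/9 (P(G) = 4/9 + (G + (-5 - 1*4))/9 = 4/9 + (G + (-5 - 4))/9 = 4/9 + (G - 9)/9 = 4/9 + (-9 + G)/9 = 4/9 + (-1 + G/9) = -5/9 + G/9)
P(45) - ((5774 - 6269) + r(87)) = (-5/9 + (⅑)*45) - ((5774 - 6269) + (116 + 87)) = (-5/9 + 5) - (-495 + 203) = 40/9 - 1*(-292) = 40/9 + 292 = 2668/9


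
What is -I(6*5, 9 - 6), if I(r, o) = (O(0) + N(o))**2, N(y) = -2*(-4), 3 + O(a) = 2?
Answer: -49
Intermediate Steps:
O(a) = -1 (O(a) = -3 + 2 = -1)
N(y) = 8
I(r, o) = 49 (I(r, o) = (-1 + 8)**2 = 7**2 = 49)
-I(6*5, 9 - 6) = -1*49 = -49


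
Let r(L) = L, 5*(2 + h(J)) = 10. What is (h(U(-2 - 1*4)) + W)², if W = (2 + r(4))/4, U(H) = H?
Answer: 9/4 ≈ 2.2500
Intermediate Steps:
h(J) = 0 (h(J) = -2 + (⅕)*10 = -2 + 2 = 0)
W = 3/2 (W = (2 + 4)/4 = 6*(¼) = 3/2 ≈ 1.5000)
(h(U(-2 - 1*4)) + W)² = (0 + 3/2)² = (3/2)² = 9/4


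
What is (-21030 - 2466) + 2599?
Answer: -20897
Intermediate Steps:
(-21030 - 2466) + 2599 = -23496 + 2599 = -20897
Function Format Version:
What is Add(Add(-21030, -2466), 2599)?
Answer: -20897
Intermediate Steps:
Add(Add(-21030, -2466), 2599) = Add(-23496, 2599) = -20897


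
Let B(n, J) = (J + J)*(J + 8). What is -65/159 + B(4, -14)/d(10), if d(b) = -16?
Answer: -3469/318 ≈ -10.909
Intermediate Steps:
B(n, J) = 2*J*(8 + J) (B(n, J) = (2*J)*(8 + J) = 2*J*(8 + J))
-65/159 + B(4, -14)/d(10) = -65/159 + (2*(-14)*(8 - 14))/(-16) = -65*1/159 + (2*(-14)*(-6))*(-1/16) = -65/159 + 168*(-1/16) = -65/159 - 21/2 = -3469/318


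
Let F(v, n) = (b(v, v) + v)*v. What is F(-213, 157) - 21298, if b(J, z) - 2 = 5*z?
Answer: 250490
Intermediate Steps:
b(J, z) = 2 + 5*z
F(v, n) = v*(2 + 6*v) (F(v, n) = ((2 + 5*v) + v)*v = (2 + 6*v)*v = v*(2 + 6*v))
F(-213, 157) - 21298 = 2*(-213)*(1 + 3*(-213)) - 21298 = 2*(-213)*(1 - 639) - 21298 = 2*(-213)*(-638) - 21298 = 271788 - 21298 = 250490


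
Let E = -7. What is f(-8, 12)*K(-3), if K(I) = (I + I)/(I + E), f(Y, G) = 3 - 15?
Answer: -36/5 ≈ -7.2000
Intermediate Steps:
f(Y, G) = -12
K(I) = 2*I/(-7 + I) (K(I) = (I + I)/(I - 7) = (2*I)/(-7 + I) = 2*I/(-7 + I))
f(-8, 12)*K(-3) = -24*(-3)/(-7 - 3) = -24*(-3)/(-10) = -24*(-3)*(-1)/10 = -12*⅗ = -36/5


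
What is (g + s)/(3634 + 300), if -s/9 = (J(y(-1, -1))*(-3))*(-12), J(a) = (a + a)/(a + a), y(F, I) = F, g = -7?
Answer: -331/3934 ≈ -0.084138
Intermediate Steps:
J(a) = 1 (J(a) = (2*a)/((2*a)) = (2*a)*(1/(2*a)) = 1)
s = -324 (s = -9*1*(-3)*(-12) = -(-27)*(-12) = -9*36 = -324)
(g + s)/(3634 + 300) = (-7 - 324)/(3634 + 300) = -331/3934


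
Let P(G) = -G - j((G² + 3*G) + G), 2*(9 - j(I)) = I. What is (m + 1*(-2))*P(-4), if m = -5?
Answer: 35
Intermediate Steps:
j(I) = 9 - I/2
P(G) = -9 + G + G²/2 (P(G) = -G - (9 - ((G² + 3*G) + G)/2) = -G - (9 - (G² + 4*G)/2) = -G - (9 + (-2*G - G²/2)) = -G - (9 - 2*G - G²/2) = -G + (-9 + G²/2 + 2*G) = -9 + G + G²/2)
(m + 1*(-2))*P(-4) = (-5 + 1*(-2))*(-9 - 4 + (½)*(-4)²) = (-5 - 2)*(-9 - 4 + (½)*16) = -7*(-9 - 4 + 8) = -7*(-5) = 35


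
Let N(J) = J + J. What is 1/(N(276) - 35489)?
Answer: -1/34937 ≈ -2.8623e-5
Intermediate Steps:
N(J) = 2*J
1/(N(276) - 35489) = 1/(2*276 - 35489) = 1/(552 - 35489) = 1/(-34937) = -1/34937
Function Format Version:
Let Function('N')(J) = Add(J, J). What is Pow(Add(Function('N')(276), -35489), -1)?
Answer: Rational(-1, 34937) ≈ -2.8623e-5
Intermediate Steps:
Function('N')(J) = Mul(2, J)
Pow(Add(Function('N')(276), -35489), -1) = Pow(Add(Mul(2, 276), -35489), -1) = Pow(Add(552, -35489), -1) = Pow(-34937, -1) = Rational(-1, 34937)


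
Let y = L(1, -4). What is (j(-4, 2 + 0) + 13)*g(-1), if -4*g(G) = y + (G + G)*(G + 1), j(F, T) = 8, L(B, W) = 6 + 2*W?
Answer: 21/2 ≈ 10.500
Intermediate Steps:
y = -2 (y = 6 + 2*(-4) = 6 - 8 = -2)
g(G) = ½ - G*(1 + G)/2 (g(G) = -(-2 + (G + G)*(G + 1))/4 = -(-2 + (2*G)*(1 + G))/4 = -(-2 + 2*G*(1 + G))/4 = ½ - G*(1 + G)/2)
(j(-4, 2 + 0) + 13)*g(-1) = (8 + 13)*(½ - ½*(-1) - ½*(-1)²) = 21*(½ + ½ - ½*1) = 21*(½ + ½ - ½) = 21*(½) = 21/2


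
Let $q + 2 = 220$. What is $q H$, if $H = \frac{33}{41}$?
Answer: $\frac{7194}{41} \approx 175.46$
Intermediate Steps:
$H = \frac{33}{41}$ ($H = 33 \cdot \frac{1}{41} = \frac{33}{41} \approx 0.80488$)
$q = 218$ ($q = -2 + 220 = 218$)
$q H = 218 \cdot \frac{33}{41} = \frac{7194}{41}$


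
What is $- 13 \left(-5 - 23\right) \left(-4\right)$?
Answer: $-1456$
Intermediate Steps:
$- 13 \left(-5 - 23\right) \left(-4\right) = \left(-13\right) \left(-28\right) \left(-4\right) = 364 \left(-4\right) = -1456$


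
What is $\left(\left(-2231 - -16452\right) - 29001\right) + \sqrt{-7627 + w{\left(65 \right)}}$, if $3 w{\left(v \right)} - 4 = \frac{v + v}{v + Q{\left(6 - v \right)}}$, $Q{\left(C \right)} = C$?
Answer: $-14780 + \frac{i \sqrt{68566}}{3} \approx -14780.0 + 87.284 i$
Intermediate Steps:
$w{\left(v \right)} = \frac{4}{3} + \frac{v}{9}$ ($w{\left(v \right)} = \frac{4}{3} + \frac{\left(v + v\right) \frac{1}{v - \left(-6 + v\right)}}{3} = \frac{4}{3} + \frac{2 v \frac{1}{6}}{3} = \frac{4}{3} + \frac{\frac{1}{3} v}{3} = \frac{4}{3} + \frac{v}{9}$)
$\left(\left(-2231 - -16452\right) - 29001\right) + \sqrt{-7627 + w{\left(65 \right)}} = \left(\left(-2231 - -16452\right) - 29001\right) + \sqrt{-7627 + \left(\frac{4}{3} + \frac{1}{9} \cdot 65\right)} = \left(\left(-2231 + 16452\right) - 29001\right) + \sqrt{-7627 + \left(\frac{4}{3} + \frac{65}{9}\right)} = \left(14221 - 29001\right) + \sqrt{-7627 + \frac{77}{9}} = -14780 + \sqrt{- \frac{68566}{9}} = -14780 + \frac{i \sqrt{68566}}{3}$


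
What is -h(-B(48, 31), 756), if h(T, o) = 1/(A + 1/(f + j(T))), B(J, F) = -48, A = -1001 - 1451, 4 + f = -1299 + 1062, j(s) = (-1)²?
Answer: 240/588481 ≈ 0.00040783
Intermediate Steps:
j(s) = 1
f = -241 (f = -4 + (-1299 + 1062) = -4 - 237 = -241)
A = -2452
h(T, o) = -240/588481 (h(T, o) = 1/(-2452 + 1/(-241 + 1)) = 1/(-2452 + 1/(-240)) = 1/(-2452 - 1/240) = 1/(-588481/240) = -240/588481)
-h(-B(48, 31), 756) = -1*(-240/588481) = 240/588481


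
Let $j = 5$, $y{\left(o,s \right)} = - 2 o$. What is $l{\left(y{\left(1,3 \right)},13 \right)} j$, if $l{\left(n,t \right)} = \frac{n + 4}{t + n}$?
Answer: $\frac{10}{11} \approx 0.90909$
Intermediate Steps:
$l{\left(n,t \right)} = \frac{4 + n}{n + t}$
$l{\left(y{\left(1,3 \right)},13 \right)} j = \frac{4 - 2}{\left(-2\right) 1 + 13} \cdot 5 = \frac{4 - 2}{-2 + 13} \cdot 5 = \frac{1}{11} \cdot 2 \cdot 5 = \frac{2}{11} \cdot 5 = \frac{10}{11}$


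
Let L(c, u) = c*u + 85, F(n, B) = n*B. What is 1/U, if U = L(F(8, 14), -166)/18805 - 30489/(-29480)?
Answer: 110874280/5551857 ≈ 19.971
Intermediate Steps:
F(n, B) = B*n
L(c, u) = 85 + c*u
U = 5551857/110874280 (U = (85 + (14*8)*(-166))/18805 - 30489/(-29480) = (85 + 112*(-166))*(1/18805) - 30489*(-1/29480) = (85 - 18592)*(1/18805) + 30489/29480 = -18507*1/18805 + 30489/29480 = -18507/18805 + 30489/29480 = 5551857/110874280 ≈ 0.050073)
1/U = 1/(5551857/110874280) = 110874280/5551857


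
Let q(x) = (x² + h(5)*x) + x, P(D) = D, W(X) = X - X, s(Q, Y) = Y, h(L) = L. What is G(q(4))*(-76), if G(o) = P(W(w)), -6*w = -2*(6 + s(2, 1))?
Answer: 0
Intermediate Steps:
w = 7/3 (w = -(-1)*(6 + 1)/3 = -(-1)*7/3 = -⅙*(-14) = 7/3 ≈ 2.3333)
W(X) = 0
q(x) = x² + 6*x (q(x) = (x² + 5*x) + x = x² + 6*x)
G(o) = 0
G(q(4))*(-76) = 0*(-76) = 0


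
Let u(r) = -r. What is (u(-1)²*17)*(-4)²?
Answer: 272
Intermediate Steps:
(u(-1)²*17)*(-4)² = ((-1*(-1))²*17)*(-4)² = (1²*17)*16 = (1*17)*16 = 17*16 = 272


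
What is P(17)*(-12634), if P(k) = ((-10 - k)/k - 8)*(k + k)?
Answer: 4118684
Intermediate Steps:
P(k) = 2*k*(-8 + (-10 - k)/k) (P(k) = ((-10 - k)/k - 8)*(2*k) = (-8 + (-10 - k)/k)*(2*k) = 2*k*(-8 + (-10 - k)/k))
P(17)*(-12634) = (-20 - 18*17)*(-12634) = (-20 - 306)*(-12634) = -326*(-12634) = 4118684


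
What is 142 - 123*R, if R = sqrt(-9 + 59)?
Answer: 142 - 615*sqrt(2) ≈ -727.74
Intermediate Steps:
R = 5*sqrt(2) (R = sqrt(50) = 5*sqrt(2) ≈ 7.0711)
142 - 123*R = 142 - 615*sqrt(2)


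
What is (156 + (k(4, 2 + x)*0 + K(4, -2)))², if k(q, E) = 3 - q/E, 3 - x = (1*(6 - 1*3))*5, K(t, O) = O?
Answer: 23716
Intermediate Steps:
x = -12 (x = 3 - 1*(6 - 1*3)*5 = 3 - 1*(6 - 3)*5 = 3 - 1*3*5 = 3 - 3*5 = 3 - 1*15 = 3 - 15 = -12)
k(q, E) = 3 - q/E
(156 + (k(4, 2 + x)*0 + K(4, -2)))² = (156 + ((3 - 1*4/(2 - 12))*0 - 2))² = (156 + ((3 - 1*4/(-10))*0 - 2))² = (156 + ((3 - 1*4*(-⅒))*0 - 2))² = (156 + ((3 + ⅖)*0 - 2))² = (156 + ((17/5)*0 - 2))² = (156 + (0 - 2))² = (156 - 2)² = 154² = 23716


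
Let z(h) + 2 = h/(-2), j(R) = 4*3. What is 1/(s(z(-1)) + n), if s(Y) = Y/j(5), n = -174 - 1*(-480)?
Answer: 8/2447 ≈ 0.0032693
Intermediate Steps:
j(R) = 12
n = 306 (n = -174 + 480 = 306)
z(h) = -2 - h/2 (z(h) = -2 + h/(-2) = -2 + h*(-½) = -2 - h/2)
s(Y) = Y/12
1/(s(z(-1)) + n) = 1/((-2 - ½*(-1))/12 + 306) = 1/((-2 + ½)/12 + 306) = 1/((1/12)*(-3/2) + 306) = 1/(-⅛ + 306) = 1/(2447/8) = 8/2447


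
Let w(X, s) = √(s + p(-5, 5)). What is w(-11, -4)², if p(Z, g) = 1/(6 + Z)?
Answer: -3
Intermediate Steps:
w(X, s) = √(1 + s) (w(X, s) = √(s + 1/(6 - 5)) = √(s + 1/1) = √(s + 1) = √(1 + s))
w(-11, -4)² = (√(1 - 4))² = (√(-3))² = (I*√3)² = -3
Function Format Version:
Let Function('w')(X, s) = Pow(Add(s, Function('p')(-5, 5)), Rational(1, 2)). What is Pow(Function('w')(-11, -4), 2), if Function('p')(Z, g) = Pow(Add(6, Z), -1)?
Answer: -3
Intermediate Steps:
Function('w')(X, s) = Pow(Add(1, s), Rational(1, 2)) (Function('w')(X, s) = Pow(Add(s, Pow(Add(6, -5), -1)), Rational(1, 2)) = Pow(Add(s, Pow(1, -1)), Rational(1, 2)) = Pow(Add(s, 1), Rational(1, 2)) = Pow(Add(1, s), Rational(1, 2)))
Pow(Function('w')(-11, -4), 2) = Pow(Pow(Add(1, -4), Rational(1, 2)), 2) = Pow(Pow(-3, Rational(1, 2)), 2) = Pow(Mul(I, Pow(3, Rational(1, 2))), 2) = -3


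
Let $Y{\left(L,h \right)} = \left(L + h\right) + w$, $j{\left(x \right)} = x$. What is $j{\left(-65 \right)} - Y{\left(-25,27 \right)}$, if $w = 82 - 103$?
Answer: $-46$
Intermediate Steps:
$w = -21$ ($w = 82 - 103 = -21$)
$Y{\left(L,h \right)} = -21 + L + h$ ($Y{\left(L,h \right)} = \left(L + h\right) - 21 = -21 + L + h$)
$j{\left(-65 \right)} - Y{\left(-25,27 \right)} = -65 - \left(-21 - 25 + 27\right) = -65 - -19 = -65 + 19 = -46$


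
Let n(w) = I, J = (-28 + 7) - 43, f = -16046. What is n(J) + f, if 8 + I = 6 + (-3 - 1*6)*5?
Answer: -16093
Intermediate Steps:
J = -64 (J = -21 - 43 = -64)
I = -47 (I = -8 + (6 + (-3 - 1*6)*5) = -8 + (6 + (-3 - 6)*5) = -8 + (6 - 9*5) = -8 + (6 - 45) = -8 - 39 = -47)
n(w) = -47
n(J) + f = -47 - 16046 = -16093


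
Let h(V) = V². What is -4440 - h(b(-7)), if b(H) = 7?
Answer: -4489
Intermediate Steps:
-4440 - h(b(-7)) = -4440 - 1*7² = -4440 - 1*49 = -4440 - 49 = -4489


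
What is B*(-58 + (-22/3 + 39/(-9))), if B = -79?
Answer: 16511/3 ≈ 5503.7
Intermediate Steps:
B*(-58 + (-22/3 + 39/(-9))) = -79*(-58 + (-22/3 + 39/(-9))) = -79*(-58 + (-22*1/3 + 39*(-1/9))) = -79*(-58 + (-22/3 - 13/3)) = -79*(-58 - 35/3) = -79*(-209/3) = 16511/3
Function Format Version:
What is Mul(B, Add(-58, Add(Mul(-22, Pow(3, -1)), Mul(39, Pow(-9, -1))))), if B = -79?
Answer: Rational(16511, 3) ≈ 5503.7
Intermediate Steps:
Mul(B, Add(-58, Add(Mul(-22, Pow(3, -1)), Mul(39, Pow(-9, -1))))) = Mul(-79, Add(-58, Add(Mul(-22, Pow(3, -1)), Mul(39, Pow(-9, -1))))) = Mul(-79, Add(-58, Add(Mul(-22, Rational(1, 3)), Mul(39, Rational(-1, 9))))) = Mul(-79, Add(-58, Add(Rational(-22, 3), Rational(-13, 3)))) = Mul(-79, Add(-58, Rational(-35, 3))) = Mul(-79, Rational(-209, 3)) = Rational(16511, 3)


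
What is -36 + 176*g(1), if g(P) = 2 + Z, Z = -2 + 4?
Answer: 668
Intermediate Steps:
Z = 2
g(P) = 4 (g(P) = 2 + 2 = 4)
-36 + 176*g(1) = -36 + 176*4 = -36 + 704 = 668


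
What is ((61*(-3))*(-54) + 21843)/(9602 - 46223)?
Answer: -3525/4069 ≈ -0.86631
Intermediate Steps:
((61*(-3))*(-54) + 21843)/(9602 - 46223) = (-183*(-54) + 21843)/(-36621) = (9882 + 21843)*(-1/36621) = 31725*(-1/36621) = -3525/4069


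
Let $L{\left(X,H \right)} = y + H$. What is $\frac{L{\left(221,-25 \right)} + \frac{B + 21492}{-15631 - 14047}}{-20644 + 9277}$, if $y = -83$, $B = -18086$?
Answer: $\frac{1604315}{168674913} \approx 0.0095113$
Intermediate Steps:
$L{\left(X,H \right)} = -83 + H$
$\frac{L{\left(221,-25 \right)} + \frac{B + 21492}{-15631 - 14047}}{-20644 + 9277} = \frac{\left(-83 - 25\right) + \frac{-18086 + 21492}{-15631 - 14047}}{-20644 + 9277} = \frac{-108 + \frac{3406}{-29678}}{-11367} = \left(-108 + 3406 \left(- \frac{1}{29678}\right)\right) \left(- \frac{1}{11367}\right) = \left(-108 - \frac{1703}{14839}\right) \left(- \frac{1}{11367}\right) = \left(- \frac{1604315}{14839}\right) \left(- \frac{1}{11367}\right) = \frac{1604315}{168674913}$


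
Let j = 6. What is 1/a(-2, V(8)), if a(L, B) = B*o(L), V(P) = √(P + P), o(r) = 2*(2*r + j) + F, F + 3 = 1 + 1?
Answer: 1/12 ≈ 0.083333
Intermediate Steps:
F = -1 (F = -3 + (1 + 1) = -3 + 2 = -1)
o(r) = 11 + 4*r (o(r) = 2*(2*r + 6) - 1 = 2*(6 + 2*r) - 1 = (12 + 4*r) - 1 = 11 + 4*r)
V(P) = √2*√P (V(P) = √(2*P) = √2*√P)
a(L, B) = B*(11 + 4*L)
1/a(-2, V(8)) = 1/((√2*√8)*(11 + 4*(-2))) = 1/((√2*(2*√2))*(11 - 8)) = 1/(4*3) = 1/12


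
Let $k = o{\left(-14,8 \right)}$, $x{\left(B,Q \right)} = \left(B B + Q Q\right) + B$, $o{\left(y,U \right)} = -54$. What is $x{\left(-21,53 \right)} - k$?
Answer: $3283$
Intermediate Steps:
$x{\left(B,Q \right)} = B + B^{2} + Q^{2}$ ($x{\left(B,Q \right)} = \left(B^{2} + Q^{2}\right) + B = B + B^{2} + Q^{2}$)
$k = -54$
$x{\left(-21,53 \right)} - k = \left(-21 + \left(-21\right)^{2} + 53^{2}\right) - -54 = \left(-21 + 441 + 2809\right) + 54 = 3229 + 54 = 3283$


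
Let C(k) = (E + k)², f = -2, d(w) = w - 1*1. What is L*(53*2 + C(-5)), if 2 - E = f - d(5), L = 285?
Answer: 32775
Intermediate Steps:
d(w) = -1 + w (d(w) = w - 1 = -1 + w)
E = 8 (E = 2 - (-2 - (-1 + 5)) = 2 - (-2 - 1*4) = 2 - (-2 - 4) = 2 - 1*(-6) = 2 + 6 = 8)
C(k) = (8 + k)²
L*(53*2 + C(-5)) = 285*(53*2 + (8 - 5)²) = 285*(106 + 3²) = 285*(106 + 9) = 285*115 = 32775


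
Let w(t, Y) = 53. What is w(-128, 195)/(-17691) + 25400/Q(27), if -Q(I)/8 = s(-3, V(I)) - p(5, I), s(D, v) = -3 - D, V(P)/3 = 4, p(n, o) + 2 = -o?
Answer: -56170462/513039 ≈ -109.49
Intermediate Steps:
p(n, o) = -2 - o
V(P) = 12 (V(P) = 3*4 = 12)
Q(I) = -16 - 8*I (Q(I) = -8*((-3 - 1*(-3)) - (-2 - I)) = -8*((-3 + 3) + (2 + I)) = -8*(0 + (2 + I)) = -8*(2 + I) = -16 - 8*I)
w(-128, 195)/(-17691) + 25400/Q(27) = 53/(-17691) + 25400/(-16 - 8*27) = 53*(-1/17691) + 25400/(-16 - 216) = -53/17691 + 25400/(-232) = -53/17691 + 25400*(-1/232) = -53/17691 - 3175/29 = -56170462/513039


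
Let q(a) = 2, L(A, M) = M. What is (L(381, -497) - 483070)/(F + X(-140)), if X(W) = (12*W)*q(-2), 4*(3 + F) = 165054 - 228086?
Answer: 483567/19121 ≈ 25.290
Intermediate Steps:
F = -15761 (F = -3 + (165054 - 228086)/4 = -3 + (¼)*(-63032) = -3 - 15758 = -15761)
X(W) = 24*W (X(W) = (12*W)*2 = 24*W)
(L(381, -497) - 483070)/(F + X(-140)) = (-497 - 483070)/(-15761 + 24*(-140)) = -483567/(-15761 - 3360) = -483567/(-19121) = -483567*(-1/19121) = 483567/19121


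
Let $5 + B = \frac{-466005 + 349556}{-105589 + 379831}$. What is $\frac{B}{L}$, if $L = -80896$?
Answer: $\frac{1487659}{22185080832} \approx 6.7057 \cdot 10^{-5}$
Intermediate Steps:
$B = - \frac{1487659}{274242}$ ($B = -5 + \frac{-466005 + 349556}{-105589 + 379831} = -5 - \frac{116449}{274242} = - \frac{1487659}{274242} \approx -5.4246$)
$\frac{B}{L} = - \frac{1487659}{274242 \left(-80896\right)} = \left(- \frac{1487659}{274242}\right) \left(- \frac{1}{80896}\right) = \frac{1487659}{22185080832}$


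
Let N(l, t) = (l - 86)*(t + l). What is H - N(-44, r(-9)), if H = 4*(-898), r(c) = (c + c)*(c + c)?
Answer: 32808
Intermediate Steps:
r(c) = 4*c² (r(c) = (2*c)*(2*c) = 4*c²)
N(l, t) = (-86 + l)*(l + t)
H = -3592
H - N(-44, r(-9)) = -3592 - ((-44)² - 86*(-44) - 344*(-9)² - 176*(-9)²) = -3592 - (1936 + 3784 - 344*81 - 176*81) = -3592 - (1936 + 3784 - 86*324 - 44*324) = -3592 - (1936 + 3784 - 27864 - 14256) = -3592 - 1*(-36400) = -3592 + 36400 = 32808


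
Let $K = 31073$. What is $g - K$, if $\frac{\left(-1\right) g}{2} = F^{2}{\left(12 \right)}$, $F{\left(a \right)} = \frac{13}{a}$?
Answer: $- \frac{2237425}{72} \approx -31075.0$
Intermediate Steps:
$g = - \frac{169}{72}$ ($g = - 2 \left(\frac{13}{12}\right)^{2} = \left(-2\right) \frac{169}{144} = - \frac{169}{72} \approx -2.3472$)
$g - K = - \frac{169}{72} - 31073 = - \frac{2237425}{72}$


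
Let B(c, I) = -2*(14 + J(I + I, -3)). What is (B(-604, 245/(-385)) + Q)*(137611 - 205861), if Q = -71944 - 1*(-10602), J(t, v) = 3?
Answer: 4188912000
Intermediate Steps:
B(c, I) = -34 (B(c, I) = -2*(14 + 3) = -2*17 = -34)
Q = -61342 (Q = -71944 + 10602 = -61342)
(B(-604, 245/(-385)) + Q)*(137611 - 205861) = (-34 - 61342)*(137611 - 205861) = -61376*(-68250) = 4188912000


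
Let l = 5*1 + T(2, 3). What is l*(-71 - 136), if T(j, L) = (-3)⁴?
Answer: -17802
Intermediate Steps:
T(j, L) = 81
l = 86 (l = 5*1 + 81 = 5 + 81 = 86)
l*(-71 - 136) = 86*(-71 - 136) = 86*(-207) = -17802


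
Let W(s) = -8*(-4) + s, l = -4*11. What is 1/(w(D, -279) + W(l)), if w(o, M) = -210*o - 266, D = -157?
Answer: 1/32692 ≈ 3.0589e-5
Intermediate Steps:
l = -44
W(s) = 32 + s
w(o, M) = -266 - 210*o
1/(w(D, -279) + W(l)) = 1/((-266 - 210*(-157)) + (32 - 44)) = 1/((-266 + 32970) - 12) = 1/(32704 - 12) = 1/32692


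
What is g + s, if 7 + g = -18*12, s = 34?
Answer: -189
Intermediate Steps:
g = -223 (g = -7 - 18*12 = -7 - 216 = -223)
g + s = -223 + 34 = -189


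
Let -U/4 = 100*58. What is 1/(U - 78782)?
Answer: -1/101982 ≈ -9.8056e-6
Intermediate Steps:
U = -23200 (U = -400*58 = -4*5800 = -23200)
1/(U - 78782) = 1/(-23200 - 78782) = 1/(-101982) = -1/101982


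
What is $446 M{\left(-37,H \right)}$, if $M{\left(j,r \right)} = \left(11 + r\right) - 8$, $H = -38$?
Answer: $-15610$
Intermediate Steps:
$M{\left(j,r \right)} = 3 + r$
$446 M{\left(-37,H \right)} = 446 \left(3 - 38\right) = 446 \left(-35\right) = -15610$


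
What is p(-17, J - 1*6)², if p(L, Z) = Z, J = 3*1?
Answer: 9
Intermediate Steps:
J = 3
p(-17, J - 1*6)² = (3 - 1*6)² = (3 - 6)² = (-3)² = 9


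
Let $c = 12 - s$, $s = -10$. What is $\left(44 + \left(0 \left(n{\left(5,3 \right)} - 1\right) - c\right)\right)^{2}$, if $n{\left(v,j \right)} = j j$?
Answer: $484$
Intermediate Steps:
$n{\left(v,j \right)} = j^{2}$
$c = 22$ ($c = 12 - -10 = 12 + 10 = 22$)
$\left(44 + \left(0 \left(n{\left(5,3 \right)} - 1\right) - c\right)\right)^{2} = \left(44 - \left(22 + 0 \left(3^{2} - 1\right)\right)\right)^{2} = \left(44 - \left(22 + 0 \left(9 - 1\right)\right)\right)^{2} = \left(44 + \left(0 \cdot 8 - 22\right)\right)^{2} = \left(44 + \left(0 - 22\right)\right)^{2} = \left(44 - 22\right)^{2} = 22^{2} = 484$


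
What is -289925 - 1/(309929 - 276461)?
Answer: -9703209901/33468 ≈ -2.8993e+5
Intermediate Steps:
-289925 - 1/(309929 - 276461) = -289925 - 1/33468 = -9703209901/33468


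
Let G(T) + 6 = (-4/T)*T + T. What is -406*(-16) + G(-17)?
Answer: 6469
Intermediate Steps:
G(T) = -10 + T (G(T) = -6 + ((-4/T)*T + T) = -6 + (-4 + T) = -10 + T)
-406*(-16) + G(-17) = -406*(-16) + (-10 - 17) = 6496 - 27 = 6469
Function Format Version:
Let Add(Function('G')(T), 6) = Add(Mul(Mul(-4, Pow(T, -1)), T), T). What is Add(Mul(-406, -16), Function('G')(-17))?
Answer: 6469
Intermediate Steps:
Function('G')(T) = Add(-10, T) (Function('G')(T) = Add(-6, Add(Mul(Mul(-4, Pow(T, -1)), T), T)) = Add(-6, Add(-4, T)) = Add(-10, T))
Add(Mul(-406, -16), Function('G')(-17)) = Add(Mul(-406, -16), Add(-10, -17)) = Add(6496, -27) = 6469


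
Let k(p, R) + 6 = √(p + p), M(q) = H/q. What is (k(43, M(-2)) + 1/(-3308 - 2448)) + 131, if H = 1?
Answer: 719499/5756 + √86 ≈ 134.27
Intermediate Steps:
M(q) = 1/q
k(p, R) = -6 + √2*√p (k(p, R) = -6 + √(p + p) = -6 + √(2*p) = -6 + √2*√p)
(k(43, M(-2)) + 1/(-3308 - 2448)) + 131 = ((-6 + √2*√43) + 1/(-3308 - 2448)) + 131 = ((-6 + √86) + 1/(-5756)) + 131 = ((-6 + √86) - 1/5756) + 131 = (-34537/5756 + √86) + 131 = 719499/5756 + √86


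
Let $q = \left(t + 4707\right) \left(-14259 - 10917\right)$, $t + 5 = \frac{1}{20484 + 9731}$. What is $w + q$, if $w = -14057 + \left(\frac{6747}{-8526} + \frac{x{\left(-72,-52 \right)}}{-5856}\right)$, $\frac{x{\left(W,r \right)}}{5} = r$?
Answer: $- \frac{7441811786119001329}{62857593960} \approx -1.1839 \cdot 10^{8}$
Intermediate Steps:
$x{\left(W,r \right)} = 5 r$
$t = - \frac{151074}{30215}$ ($t = -5 + \frac{1}{20484 + 9731} = -5 + \frac{1}{30215} = - \frac{151074}{30215} \approx -5.0$)
$q = - \frac{3576777758856}{30215}$ ($q = \left(- \frac{151074}{30215} + 4707\right) \left(-14259 - 10917\right) = \frac{142070931}{30215} \left(-25176\right) = - \frac{3576777758856}{30215} \approx -1.1838 \cdot 10^{8}$)
$w = - \frac{29244949511}{2080344}$ ($w = -14057 + \left(\frac{6747}{-8526} + \frac{5 \left(-52\right)}{-5856}\right) = -14057 + \left(6747 \left(- \frac{1}{8526}\right) - - \frac{65}{1464}\right) = -14057 + \left(- \frac{2249}{2842} + \frac{65}{1464}\right) = -14057 - \frac{1553903}{2080344} = - \frac{29244949511}{2080344} \approx -14058.0$)
$w + q = - \frac{29244949511}{2080344} - \frac{3576777758856}{30215} = - \frac{7441811786119001329}{62857593960}$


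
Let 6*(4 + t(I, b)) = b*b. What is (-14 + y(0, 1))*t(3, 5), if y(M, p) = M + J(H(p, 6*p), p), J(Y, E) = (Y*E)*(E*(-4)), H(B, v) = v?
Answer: -19/3 ≈ -6.3333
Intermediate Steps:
J(Y, E) = -4*Y*E² (J(Y, E) = (E*Y)*(-4*E) = -4*Y*E²)
t(I, b) = -4 + b²/6 (t(I, b) = -4 + (b*b)/6 = -4 + b²/6)
y(M, p) = M - 24*p³ (y(M, p) = M - 4*6*p*p² = M - 24*p³)
(-14 + y(0, 1))*t(3, 5) = (-14 + (0 - 24*1³))*(-4 + (⅙)*5²) = (-14 + (0 - 24*1))*(-4 + (⅙)*25) = (-14 + (0 - 24))*(-4 + 25/6) = (-14 - 24)*(⅙) = -38*⅙ = -19/3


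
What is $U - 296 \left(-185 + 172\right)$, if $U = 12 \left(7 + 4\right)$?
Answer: $3980$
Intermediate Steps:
$U = 132$ ($U = 12 \cdot 11 = 132$)
$U - 296 \left(-185 + 172\right) = 132 - 296 \left(-185 + 172\right) = 132 - -3848 = 132 + 3848 = 3980$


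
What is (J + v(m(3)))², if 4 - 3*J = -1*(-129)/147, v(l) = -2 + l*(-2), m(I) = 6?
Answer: 403225/2401 ≈ 167.94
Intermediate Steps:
v(l) = -2 - 2*l
J = 51/49 (J = 4/3 - (-1*(-129))/(3*147) = 4/3 - 43/147 = 51/49 ≈ 1.0408)
(J + v(m(3)))² = (51/49 + (-2 - 2*6))² = (51/49 + (-2 - 12))² = (51/49 - 14)² = (-635/49)² = 403225/2401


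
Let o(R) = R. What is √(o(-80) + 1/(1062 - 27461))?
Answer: I*√55752602479/26399 ≈ 8.9443*I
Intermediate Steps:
√(o(-80) + 1/(1062 - 27461)) = √(-80 + 1/(1062 - 27461)) = √(-80 + 1/(-26399)) = √(-80 - 1/26399) = √(-2111921/26399) = I*√55752602479/26399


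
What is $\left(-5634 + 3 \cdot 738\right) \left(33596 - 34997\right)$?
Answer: $4791420$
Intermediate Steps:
$\left(-5634 + 3 \cdot 738\right) \left(33596 - 34997\right) = \left(-5634 + 2214\right) \left(-1401\right) = \left(-3420\right) \left(-1401\right) = 4791420$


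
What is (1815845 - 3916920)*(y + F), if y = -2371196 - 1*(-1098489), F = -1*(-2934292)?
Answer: -3491114703875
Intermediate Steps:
F = 2934292
y = -1272707 (y = -2371196 + 1098489 = -1272707)
(1815845 - 3916920)*(y + F) = (1815845 - 3916920)*(-1272707 + 2934292) = -2101075*1661585 = -3491114703875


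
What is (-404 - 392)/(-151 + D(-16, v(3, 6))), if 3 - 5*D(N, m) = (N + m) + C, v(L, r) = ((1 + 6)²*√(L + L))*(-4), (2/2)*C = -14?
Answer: 718390/72697 + 195020*√6/72697 ≈ 16.453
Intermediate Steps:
C = -14
v(L, r) = -196*√2*√L (v(L, r) = (7²*√(2*L))*(-4) = (49*(√2*√L))*(-4) = (49*√2*√L)*(-4) = -196*√2*√L)
D(N, m) = 17/5 - N/5 - m/5 (D(N, m) = ⅗ - ((N + m) - 14)/5 = ⅗ - (-14 + N + m)/5 = ⅗ + (14/5 - N/5 - m/5) = 17/5 - N/5 - m/5)
(-404 - 392)/(-151 + D(-16, v(3, 6))) = (-404 - 392)/(-151 + (17/5 - ⅕*(-16) - (-196)*√2*√3/5)) = -796/(-151 + (17/5 + 16/5 - (-196)*√6/5)) = -796/(-151 + (17/5 + 16/5 + 196*√6/5)) = -796/(-151 + (33/5 + 196*√6/5)) = -796/(-722/5 + 196*√6/5)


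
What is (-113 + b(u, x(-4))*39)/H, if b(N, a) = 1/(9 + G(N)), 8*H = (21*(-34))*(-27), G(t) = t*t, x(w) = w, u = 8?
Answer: -32840/703647 ≈ -0.046671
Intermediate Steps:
G(t) = t**2
H = 9639/4 (H = ((21*(-34))*(-27))/8 = (-714*(-27))/8 = (1/8)*19278 = 9639/4 ≈ 2409.8)
b(N, a) = 1/(9 + N**2)
(-113 + b(u, x(-4))*39)/H = (-113 + 39/(9 + 8**2))/(9639/4) = (-113 + 39/(9 + 64))*(4/9639) = (-113 + 39/73)*(4/9639) = -8210/73*4/9639 = -32840/703647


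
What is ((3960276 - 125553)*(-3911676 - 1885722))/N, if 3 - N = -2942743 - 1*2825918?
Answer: -3705235908459/961444 ≈ -3.8538e+6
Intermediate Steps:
N = 5768664 (N = 3 - (-2942743 - 1*2825918) = 3 - (-2942743 - 2825918) = 3 - 1*(-5768661) = 3 + 5768661 = 5768664)
((3960276 - 125553)*(-3911676 - 1885722))/N = ((3960276 - 125553)*(-3911676 - 1885722))/5768664 = (3834723*(-5797398))*(1/5768664) = -22231415450754*1/5768664 = -3705235908459/961444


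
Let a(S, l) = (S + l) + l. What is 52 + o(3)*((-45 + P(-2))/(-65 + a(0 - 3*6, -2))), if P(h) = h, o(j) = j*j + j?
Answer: 1696/29 ≈ 58.483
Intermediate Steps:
o(j) = j + j² (o(j) = j² + j = j + j²)
a(S, l) = S + 2*l
52 + o(3)*((-45 + P(-2))/(-65 + a(0 - 3*6, -2))) = 52 + (3*(1 + 3))*((-45 - 2)/(-65 + ((0 - 3*6) + 2*(-2)))) = 52 + (3*4)*(-47/(-65 + ((0 - 18) - 4))) = 52 + 12*(-47/(-65 + (-18 - 4))) = 52 + 12*(-47/(-65 - 22)) = 52 + 12*(-47/(-87)) = 52 + 12*(-47*(-1/87)) = 52 + 12*(47/87) = 52 + 188/29 = 1696/29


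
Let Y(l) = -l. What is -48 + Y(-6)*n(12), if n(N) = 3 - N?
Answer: -102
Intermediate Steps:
-48 + Y(-6)*n(12) = -48 + (-1*(-6))*(3 - 1*12) = -48 + 6*(3 - 12) = -48 + 6*(-9) = -48 - 54 = -102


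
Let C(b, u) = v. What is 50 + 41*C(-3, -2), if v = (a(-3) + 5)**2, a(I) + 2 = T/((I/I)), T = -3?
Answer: 50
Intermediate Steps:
a(I) = -5 (a(I) = -2 - 3/(I/I) = -2 - 3/1 = -2 - 3*1 = -2 - 3 = -5)
v = 0 (v = (-5 + 5)**2 = 0**2 = 0)
C(b, u) = 0
50 + 41*C(-3, -2) = 50 + 41*0 = 50 + 0 = 50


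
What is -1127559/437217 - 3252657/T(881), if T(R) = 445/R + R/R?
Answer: -139209612819947/64416638 ≈ -2.1611e+6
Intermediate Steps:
T(R) = 1 + 445/R (T(R) = 445/R + 1 = 1 + 445/R)
-1127559/437217 - 3252657/T(881) = -1127559/437217 - 3252657*881/(445 + 881) = -1127559*1/437217 - 3252657/((1/881)*1326) = -375853/145739 - 3252657/1326/881 = -375853/145739 - 3252657*881/1326 = -375853/145739 - 955196939/442 = -139209612819947/64416638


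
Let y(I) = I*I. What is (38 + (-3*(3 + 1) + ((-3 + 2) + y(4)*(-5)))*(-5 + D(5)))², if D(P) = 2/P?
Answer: 5424241/25 ≈ 2.1697e+5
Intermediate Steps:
y(I) = I²
(38 + (-3*(3 + 1) + ((-3 + 2) + y(4)*(-5)))*(-5 + D(5)))² = (38 + (-3*(3 + 1) + ((-3 + 2) + 4²*(-5)))*(-5 + 2/5))² = (38 + (-3*4 + (-1 + 16*(-5)))*(-5 + 2*(⅕)))² = (38 + (-12 + (-1 - 80))*(-5 + ⅖))² = (38 + (-12 - 81)*(-23/5))² = (38 - 93*(-23/5))² = (38 + 2139/5)² = (2329/5)² = 5424241/25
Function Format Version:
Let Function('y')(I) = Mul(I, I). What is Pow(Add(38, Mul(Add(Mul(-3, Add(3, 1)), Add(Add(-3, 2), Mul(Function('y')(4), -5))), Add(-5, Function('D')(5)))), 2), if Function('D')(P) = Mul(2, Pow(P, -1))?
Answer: Rational(5424241, 25) ≈ 2.1697e+5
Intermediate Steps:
Function('y')(I) = Pow(I, 2)
Pow(Add(38, Mul(Add(Mul(-3, Add(3, 1)), Add(Add(-3, 2), Mul(Function('y')(4), -5))), Add(-5, Function('D')(5)))), 2) = Pow(Add(38, Mul(Add(Mul(-3, Add(3, 1)), Add(Add(-3, 2), Mul(Pow(4, 2), -5))), Add(-5, Mul(2, Pow(5, -1))))), 2) = Pow(Add(38, Mul(Add(Mul(-3, 4), Add(-1, Mul(16, -5))), Add(-5, Mul(2, Rational(1, 5))))), 2) = Pow(Add(38, Mul(Add(-12, Add(-1, -80)), Add(-5, Rational(2, 5)))), 2) = Pow(Add(38, Mul(Add(-12, -81), Rational(-23, 5))), 2) = Pow(Add(38, Mul(-93, Rational(-23, 5))), 2) = Pow(Add(38, Rational(2139, 5)), 2) = Pow(Rational(2329, 5), 2) = Rational(5424241, 25)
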